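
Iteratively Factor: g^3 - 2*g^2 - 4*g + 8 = (g - 2)*(g^2 - 4) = (g - 2)^2*(g + 2)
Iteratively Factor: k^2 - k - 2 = (k - 2)*(k + 1)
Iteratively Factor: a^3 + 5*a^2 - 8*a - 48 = (a + 4)*(a^2 + a - 12) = (a + 4)^2*(a - 3)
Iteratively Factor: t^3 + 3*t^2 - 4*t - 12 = (t - 2)*(t^2 + 5*t + 6) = (t - 2)*(t + 2)*(t + 3)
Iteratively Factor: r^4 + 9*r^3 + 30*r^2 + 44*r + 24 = (r + 2)*(r^3 + 7*r^2 + 16*r + 12) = (r + 2)^2*(r^2 + 5*r + 6) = (r + 2)^3*(r + 3)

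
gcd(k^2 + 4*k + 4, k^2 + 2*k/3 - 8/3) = k + 2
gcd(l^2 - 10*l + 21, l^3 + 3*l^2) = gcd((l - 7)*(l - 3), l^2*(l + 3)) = 1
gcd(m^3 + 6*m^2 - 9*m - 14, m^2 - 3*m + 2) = m - 2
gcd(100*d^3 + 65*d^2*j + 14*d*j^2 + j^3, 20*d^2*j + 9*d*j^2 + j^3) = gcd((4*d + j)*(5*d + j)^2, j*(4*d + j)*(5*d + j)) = 20*d^2 + 9*d*j + j^2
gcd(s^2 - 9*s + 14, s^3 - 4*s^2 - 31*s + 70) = s^2 - 9*s + 14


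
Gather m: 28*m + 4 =28*m + 4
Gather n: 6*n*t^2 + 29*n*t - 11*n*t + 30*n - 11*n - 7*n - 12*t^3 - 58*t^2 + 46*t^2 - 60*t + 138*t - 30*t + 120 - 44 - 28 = n*(6*t^2 + 18*t + 12) - 12*t^3 - 12*t^2 + 48*t + 48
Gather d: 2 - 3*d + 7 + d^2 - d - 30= d^2 - 4*d - 21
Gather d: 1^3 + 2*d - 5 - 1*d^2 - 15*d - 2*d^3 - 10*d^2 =-2*d^3 - 11*d^2 - 13*d - 4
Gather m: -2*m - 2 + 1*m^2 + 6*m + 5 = m^2 + 4*m + 3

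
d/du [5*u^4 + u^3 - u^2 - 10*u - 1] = 20*u^3 + 3*u^2 - 2*u - 10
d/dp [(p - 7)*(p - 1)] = 2*p - 8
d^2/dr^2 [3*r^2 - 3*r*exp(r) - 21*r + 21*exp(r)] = -3*r*exp(r) + 15*exp(r) + 6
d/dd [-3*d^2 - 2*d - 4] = -6*d - 2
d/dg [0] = 0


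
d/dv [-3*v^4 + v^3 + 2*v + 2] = -12*v^3 + 3*v^2 + 2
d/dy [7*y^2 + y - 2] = 14*y + 1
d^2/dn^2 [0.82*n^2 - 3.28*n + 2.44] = 1.64000000000000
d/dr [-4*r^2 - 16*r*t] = -8*r - 16*t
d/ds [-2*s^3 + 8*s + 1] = 8 - 6*s^2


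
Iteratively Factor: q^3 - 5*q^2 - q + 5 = (q + 1)*(q^2 - 6*q + 5) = (q - 1)*(q + 1)*(q - 5)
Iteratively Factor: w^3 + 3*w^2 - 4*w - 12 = (w + 3)*(w^2 - 4) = (w + 2)*(w + 3)*(w - 2)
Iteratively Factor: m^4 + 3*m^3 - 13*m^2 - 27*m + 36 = (m + 3)*(m^3 - 13*m + 12) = (m + 3)*(m + 4)*(m^2 - 4*m + 3) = (m - 1)*(m + 3)*(m + 4)*(m - 3)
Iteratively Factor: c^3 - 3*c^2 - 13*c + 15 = (c + 3)*(c^2 - 6*c + 5) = (c - 1)*(c + 3)*(c - 5)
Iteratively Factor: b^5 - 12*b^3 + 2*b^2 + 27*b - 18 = (b + 3)*(b^4 - 3*b^3 - 3*b^2 + 11*b - 6) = (b - 1)*(b + 3)*(b^3 - 2*b^2 - 5*b + 6) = (b - 1)*(b + 2)*(b + 3)*(b^2 - 4*b + 3) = (b - 3)*(b - 1)*(b + 2)*(b + 3)*(b - 1)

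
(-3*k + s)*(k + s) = -3*k^2 - 2*k*s + s^2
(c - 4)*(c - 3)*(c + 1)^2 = c^4 - 5*c^3 - c^2 + 17*c + 12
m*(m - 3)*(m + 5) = m^3 + 2*m^2 - 15*m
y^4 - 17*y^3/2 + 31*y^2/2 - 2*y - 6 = (y - 6)*(y - 2)*(y - 1)*(y + 1/2)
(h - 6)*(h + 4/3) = h^2 - 14*h/3 - 8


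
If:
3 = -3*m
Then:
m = -1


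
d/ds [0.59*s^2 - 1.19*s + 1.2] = 1.18*s - 1.19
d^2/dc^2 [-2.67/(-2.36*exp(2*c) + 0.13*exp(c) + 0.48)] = ((0.3471 - 25.2048*exp(c))*(-2.36*exp(2*c) + 0.13*exp(c) + 0.48) - 2.67*(4.72*exp(c) - 0.13)*(9.44*exp(c) - 0.26)*exp(c))*exp(c)/(-2.36*exp(2*c) + 0.13*exp(c) + 0.48)^3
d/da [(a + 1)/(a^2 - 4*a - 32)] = (a^2 - 4*a - 2*(a - 2)*(a + 1) - 32)/(-a^2 + 4*a + 32)^2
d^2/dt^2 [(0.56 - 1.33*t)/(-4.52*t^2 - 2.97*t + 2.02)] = ((1.33*t - 0.56)*(9.04*t + 2.97)*(18.08*t + 5.94) - (36.0696*t + 2.8378)*(4.52*t^2 + 2.97*t - 2.02))/(4.52*t^2 + 2.97*t - 2.02)^3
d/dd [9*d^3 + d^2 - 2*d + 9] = 27*d^2 + 2*d - 2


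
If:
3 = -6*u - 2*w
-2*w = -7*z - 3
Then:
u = -7*z/6 - 1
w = 7*z/2 + 3/2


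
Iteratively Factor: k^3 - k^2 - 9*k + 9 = (k - 3)*(k^2 + 2*k - 3) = (k - 3)*(k - 1)*(k + 3)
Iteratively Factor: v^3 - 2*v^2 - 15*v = (v - 5)*(v^2 + 3*v) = v*(v - 5)*(v + 3)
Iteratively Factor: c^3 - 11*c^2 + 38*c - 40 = (c - 2)*(c^2 - 9*c + 20) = (c - 4)*(c - 2)*(c - 5)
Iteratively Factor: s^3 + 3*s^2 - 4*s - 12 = (s + 2)*(s^2 + s - 6) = (s - 2)*(s + 2)*(s + 3)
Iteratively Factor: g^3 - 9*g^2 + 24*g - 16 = (g - 4)*(g^2 - 5*g + 4) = (g - 4)^2*(g - 1)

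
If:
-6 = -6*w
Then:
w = 1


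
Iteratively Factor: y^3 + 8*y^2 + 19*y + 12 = (y + 1)*(y^2 + 7*y + 12) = (y + 1)*(y + 3)*(y + 4)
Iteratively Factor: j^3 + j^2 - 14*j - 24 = (j - 4)*(j^2 + 5*j + 6) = (j - 4)*(j + 2)*(j + 3)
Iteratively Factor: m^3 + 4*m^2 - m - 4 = (m + 1)*(m^2 + 3*m - 4) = (m + 1)*(m + 4)*(m - 1)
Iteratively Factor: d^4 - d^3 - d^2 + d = (d - 1)*(d^3 - d) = (d - 1)*(d + 1)*(d^2 - d) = (d - 1)^2*(d + 1)*(d)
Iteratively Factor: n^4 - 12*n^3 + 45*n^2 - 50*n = (n - 5)*(n^3 - 7*n^2 + 10*n) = n*(n - 5)*(n^2 - 7*n + 10) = n*(n - 5)*(n - 2)*(n - 5)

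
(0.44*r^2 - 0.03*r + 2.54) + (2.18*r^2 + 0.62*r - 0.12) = 2.62*r^2 + 0.59*r + 2.42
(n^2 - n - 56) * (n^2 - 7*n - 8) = n^4 - 8*n^3 - 57*n^2 + 400*n + 448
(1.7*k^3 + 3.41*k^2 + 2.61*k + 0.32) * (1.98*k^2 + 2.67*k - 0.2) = 3.366*k^5 + 11.2908*k^4 + 13.9325*k^3 + 6.9203*k^2 + 0.3324*k - 0.064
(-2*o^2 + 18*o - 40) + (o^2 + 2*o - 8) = -o^2 + 20*o - 48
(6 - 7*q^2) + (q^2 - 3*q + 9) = -6*q^2 - 3*q + 15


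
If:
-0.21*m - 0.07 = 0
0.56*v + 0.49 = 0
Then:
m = -0.33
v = -0.88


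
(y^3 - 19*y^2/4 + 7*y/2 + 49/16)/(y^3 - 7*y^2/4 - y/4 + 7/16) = (2*y - 7)/(2*y - 1)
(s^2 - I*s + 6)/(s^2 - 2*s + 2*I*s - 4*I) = (s - 3*I)/(s - 2)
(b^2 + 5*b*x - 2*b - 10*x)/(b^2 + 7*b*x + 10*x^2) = (b - 2)/(b + 2*x)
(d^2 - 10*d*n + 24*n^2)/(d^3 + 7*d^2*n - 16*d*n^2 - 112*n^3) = (d - 6*n)/(d^2 + 11*d*n + 28*n^2)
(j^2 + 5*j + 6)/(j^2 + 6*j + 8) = (j + 3)/(j + 4)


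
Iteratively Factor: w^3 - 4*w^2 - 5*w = (w)*(w^2 - 4*w - 5) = w*(w - 5)*(w + 1)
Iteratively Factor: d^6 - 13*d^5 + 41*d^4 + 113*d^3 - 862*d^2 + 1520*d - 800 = (d - 1)*(d^5 - 12*d^4 + 29*d^3 + 142*d^2 - 720*d + 800) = (d - 5)*(d - 1)*(d^4 - 7*d^3 - 6*d^2 + 112*d - 160) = (d - 5)*(d - 4)*(d - 1)*(d^3 - 3*d^2 - 18*d + 40) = (d - 5)^2*(d - 4)*(d - 1)*(d^2 + 2*d - 8) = (d - 5)^2*(d - 4)*(d - 1)*(d + 4)*(d - 2)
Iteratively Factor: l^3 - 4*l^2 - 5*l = (l - 5)*(l^2 + l) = (l - 5)*(l + 1)*(l)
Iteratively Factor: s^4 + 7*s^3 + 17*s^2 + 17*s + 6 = (s + 2)*(s^3 + 5*s^2 + 7*s + 3) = (s + 1)*(s + 2)*(s^2 + 4*s + 3) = (s + 1)*(s + 2)*(s + 3)*(s + 1)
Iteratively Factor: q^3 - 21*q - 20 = (q + 1)*(q^2 - q - 20) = (q - 5)*(q + 1)*(q + 4)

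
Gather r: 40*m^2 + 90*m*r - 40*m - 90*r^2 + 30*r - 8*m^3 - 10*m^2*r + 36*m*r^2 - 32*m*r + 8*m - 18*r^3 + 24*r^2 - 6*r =-8*m^3 + 40*m^2 - 32*m - 18*r^3 + r^2*(36*m - 66) + r*(-10*m^2 + 58*m + 24)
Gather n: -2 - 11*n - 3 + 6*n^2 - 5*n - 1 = 6*n^2 - 16*n - 6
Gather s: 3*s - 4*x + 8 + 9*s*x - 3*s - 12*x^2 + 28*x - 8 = 9*s*x - 12*x^2 + 24*x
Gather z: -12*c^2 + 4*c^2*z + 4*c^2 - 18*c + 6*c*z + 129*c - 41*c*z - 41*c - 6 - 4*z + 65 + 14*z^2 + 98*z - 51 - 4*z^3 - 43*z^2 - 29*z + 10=-8*c^2 + 70*c - 4*z^3 - 29*z^2 + z*(4*c^2 - 35*c + 65) + 18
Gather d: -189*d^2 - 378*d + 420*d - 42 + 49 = -189*d^2 + 42*d + 7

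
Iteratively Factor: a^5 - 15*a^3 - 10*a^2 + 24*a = (a + 2)*(a^4 - 2*a^3 - 11*a^2 + 12*a) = (a - 4)*(a + 2)*(a^3 + 2*a^2 - 3*a) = (a - 4)*(a - 1)*(a + 2)*(a^2 + 3*a) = (a - 4)*(a - 1)*(a + 2)*(a + 3)*(a)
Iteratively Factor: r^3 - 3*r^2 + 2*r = (r - 1)*(r^2 - 2*r) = r*(r - 1)*(r - 2)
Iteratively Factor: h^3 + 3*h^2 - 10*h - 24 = (h - 3)*(h^2 + 6*h + 8) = (h - 3)*(h + 4)*(h + 2)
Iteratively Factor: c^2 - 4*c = (c)*(c - 4)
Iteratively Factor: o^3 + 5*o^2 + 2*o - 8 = (o + 2)*(o^2 + 3*o - 4) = (o + 2)*(o + 4)*(o - 1)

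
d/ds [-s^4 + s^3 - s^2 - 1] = s*(-4*s^2 + 3*s - 2)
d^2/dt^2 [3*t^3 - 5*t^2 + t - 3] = 18*t - 10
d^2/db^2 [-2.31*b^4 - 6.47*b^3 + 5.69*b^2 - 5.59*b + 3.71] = -27.72*b^2 - 38.82*b + 11.38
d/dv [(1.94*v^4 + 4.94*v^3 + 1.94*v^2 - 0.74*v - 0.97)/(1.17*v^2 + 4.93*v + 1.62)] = (4.5396*v^5 + 34.4724*v^4 + 61.2796*v^3 + 34.4384*v^2 + 8.5554*v + 3.5833)/(1.3689*v^4 + 11.5362*v^3 + 28.0957*v^2 + 15.9732*v + 2.6244)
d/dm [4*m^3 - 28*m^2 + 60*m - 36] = 12*m^2 - 56*m + 60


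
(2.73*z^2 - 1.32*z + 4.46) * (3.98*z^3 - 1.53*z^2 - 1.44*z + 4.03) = 10.8654*z^5 - 9.4305*z^4 + 15.8392*z^3 + 6.0789*z^2 - 11.742*z + 17.9738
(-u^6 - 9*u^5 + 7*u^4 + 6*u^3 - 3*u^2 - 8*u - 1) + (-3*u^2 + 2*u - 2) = -u^6 - 9*u^5 + 7*u^4 + 6*u^3 - 6*u^2 - 6*u - 3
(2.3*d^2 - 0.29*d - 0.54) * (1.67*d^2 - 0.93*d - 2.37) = 3.841*d^4 - 2.6233*d^3 - 6.0831*d^2 + 1.1895*d + 1.2798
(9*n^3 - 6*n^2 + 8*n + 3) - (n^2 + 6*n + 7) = 9*n^3 - 7*n^2 + 2*n - 4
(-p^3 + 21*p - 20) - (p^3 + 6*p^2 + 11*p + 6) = -2*p^3 - 6*p^2 + 10*p - 26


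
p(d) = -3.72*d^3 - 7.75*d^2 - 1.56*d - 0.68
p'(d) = -11.16*d^2 - 15.5*d - 1.56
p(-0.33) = -0.88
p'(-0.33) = 2.34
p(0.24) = -1.55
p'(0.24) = -5.92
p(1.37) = -26.93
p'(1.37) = -43.74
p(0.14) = -1.06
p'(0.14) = -3.95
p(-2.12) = 3.24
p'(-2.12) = -18.86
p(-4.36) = 167.12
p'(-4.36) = -146.13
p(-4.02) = 122.02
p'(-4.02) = -119.60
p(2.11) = -73.42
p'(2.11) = -83.95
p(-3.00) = 34.69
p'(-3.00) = -55.50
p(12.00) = -7563.56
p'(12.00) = -1794.60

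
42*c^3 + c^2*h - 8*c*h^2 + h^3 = (-7*c + h)*(-3*c + h)*(2*c + h)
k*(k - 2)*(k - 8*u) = k^3 - 8*k^2*u - 2*k^2 + 16*k*u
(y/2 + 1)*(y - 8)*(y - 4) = y^3/2 - 5*y^2 + 4*y + 32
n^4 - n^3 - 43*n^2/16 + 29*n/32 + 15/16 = (n - 2)*(n - 3/4)*(n + 1/2)*(n + 5/4)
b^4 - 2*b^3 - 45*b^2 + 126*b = b*(b - 6)*(b - 3)*(b + 7)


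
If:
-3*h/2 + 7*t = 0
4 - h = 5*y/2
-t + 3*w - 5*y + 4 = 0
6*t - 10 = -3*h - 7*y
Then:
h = -21/26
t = -9/52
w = 283/156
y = 25/13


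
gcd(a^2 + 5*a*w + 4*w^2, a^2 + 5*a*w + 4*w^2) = a^2 + 5*a*w + 4*w^2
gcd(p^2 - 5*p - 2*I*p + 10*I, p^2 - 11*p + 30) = p - 5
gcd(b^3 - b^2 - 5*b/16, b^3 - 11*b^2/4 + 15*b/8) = b^2 - 5*b/4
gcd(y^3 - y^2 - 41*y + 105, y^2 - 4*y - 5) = y - 5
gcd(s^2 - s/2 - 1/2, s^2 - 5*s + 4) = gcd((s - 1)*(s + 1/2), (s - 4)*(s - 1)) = s - 1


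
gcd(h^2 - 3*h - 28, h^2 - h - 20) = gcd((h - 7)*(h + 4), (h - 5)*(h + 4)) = h + 4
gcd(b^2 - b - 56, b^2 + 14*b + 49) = b + 7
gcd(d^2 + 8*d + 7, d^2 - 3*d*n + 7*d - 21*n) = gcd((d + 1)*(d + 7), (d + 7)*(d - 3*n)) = d + 7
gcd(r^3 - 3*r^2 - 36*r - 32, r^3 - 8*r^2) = r - 8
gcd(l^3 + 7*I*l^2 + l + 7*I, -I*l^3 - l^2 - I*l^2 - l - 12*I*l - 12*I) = 1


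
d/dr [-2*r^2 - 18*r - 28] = -4*r - 18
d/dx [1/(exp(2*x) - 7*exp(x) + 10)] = (7 - 2*exp(x))*exp(x)/(exp(2*x) - 7*exp(x) + 10)^2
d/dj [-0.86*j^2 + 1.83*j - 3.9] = 1.83 - 1.72*j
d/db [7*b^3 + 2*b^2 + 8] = b*(21*b + 4)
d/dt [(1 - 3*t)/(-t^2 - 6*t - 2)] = (-3*t^2 + 2*t + 12)/(t^4 + 12*t^3 + 40*t^2 + 24*t + 4)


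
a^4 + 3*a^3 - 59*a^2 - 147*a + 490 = (a - 7)*(a - 2)*(a + 5)*(a + 7)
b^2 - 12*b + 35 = (b - 7)*(b - 5)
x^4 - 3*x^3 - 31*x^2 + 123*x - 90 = (x - 5)*(x - 3)*(x - 1)*(x + 6)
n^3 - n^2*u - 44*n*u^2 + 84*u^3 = (n - 6*u)*(n - 2*u)*(n + 7*u)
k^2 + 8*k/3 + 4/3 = (k + 2/3)*(k + 2)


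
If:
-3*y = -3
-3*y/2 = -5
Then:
No Solution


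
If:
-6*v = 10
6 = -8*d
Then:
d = -3/4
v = -5/3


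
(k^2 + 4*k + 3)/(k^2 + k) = (k + 3)/k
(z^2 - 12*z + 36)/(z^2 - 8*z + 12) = (z - 6)/(z - 2)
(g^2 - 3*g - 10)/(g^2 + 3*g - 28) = (g^2 - 3*g - 10)/(g^2 + 3*g - 28)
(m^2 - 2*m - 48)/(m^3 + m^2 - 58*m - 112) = (m + 6)/(m^2 + 9*m + 14)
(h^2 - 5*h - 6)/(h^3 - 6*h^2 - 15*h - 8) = (h - 6)/(h^2 - 7*h - 8)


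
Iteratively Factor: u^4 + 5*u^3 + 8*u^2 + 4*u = (u)*(u^3 + 5*u^2 + 8*u + 4) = u*(u + 2)*(u^2 + 3*u + 2) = u*(u + 1)*(u + 2)*(u + 2)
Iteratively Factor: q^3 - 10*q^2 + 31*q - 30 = (q - 2)*(q^2 - 8*q + 15) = (q - 5)*(q - 2)*(q - 3)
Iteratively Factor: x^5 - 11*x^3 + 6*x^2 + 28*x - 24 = (x + 3)*(x^4 - 3*x^3 - 2*x^2 + 12*x - 8) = (x + 2)*(x + 3)*(x^3 - 5*x^2 + 8*x - 4) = (x - 2)*(x + 2)*(x + 3)*(x^2 - 3*x + 2) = (x - 2)*(x - 1)*(x + 2)*(x + 3)*(x - 2)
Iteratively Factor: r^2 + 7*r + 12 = (r + 4)*(r + 3)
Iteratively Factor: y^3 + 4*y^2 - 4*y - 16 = (y + 4)*(y^2 - 4) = (y + 2)*(y + 4)*(y - 2)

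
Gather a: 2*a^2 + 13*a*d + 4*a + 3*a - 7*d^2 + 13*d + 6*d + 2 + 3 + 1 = 2*a^2 + a*(13*d + 7) - 7*d^2 + 19*d + 6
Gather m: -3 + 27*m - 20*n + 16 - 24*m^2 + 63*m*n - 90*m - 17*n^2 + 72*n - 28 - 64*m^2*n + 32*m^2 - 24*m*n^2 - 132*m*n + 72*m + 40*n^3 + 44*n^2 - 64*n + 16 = m^2*(8 - 64*n) + m*(-24*n^2 - 69*n + 9) + 40*n^3 + 27*n^2 - 12*n + 1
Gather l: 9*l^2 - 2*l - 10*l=9*l^2 - 12*l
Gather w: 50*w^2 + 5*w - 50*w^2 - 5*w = 0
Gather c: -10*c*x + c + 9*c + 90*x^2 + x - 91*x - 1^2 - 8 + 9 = c*(10 - 10*x) + 90*x^2 - 90*x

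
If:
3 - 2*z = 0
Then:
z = 3/2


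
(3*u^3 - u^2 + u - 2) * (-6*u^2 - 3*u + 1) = -18*u^5 - 3*u^4 + 8*u^2 + 7*u - 2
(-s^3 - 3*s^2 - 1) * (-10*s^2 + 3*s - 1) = 10*s^5 + 27*s^4 - 8*s^3 + 13*s^2 - 3*s + 1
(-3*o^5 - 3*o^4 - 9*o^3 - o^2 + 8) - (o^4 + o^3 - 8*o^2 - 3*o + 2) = -3*o^5 - 4*o^4 - 10*o^3 + 7*o^2 + 3*o + 6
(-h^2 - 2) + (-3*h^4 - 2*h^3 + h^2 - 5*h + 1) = -3*h^4 - 2*h^3 - 5*h - 1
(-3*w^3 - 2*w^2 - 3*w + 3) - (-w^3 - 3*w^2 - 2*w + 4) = -2*w^3 + w^2 - w - 1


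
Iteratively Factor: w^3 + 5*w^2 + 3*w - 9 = (w + 3)*(w^2 + 2*w - 3) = (w + 3)^2*(w - 1)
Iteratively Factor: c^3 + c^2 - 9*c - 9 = (c + 3)*(c^2 - 2*c - 3) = (c - 3)*(c + 3)*(c + 1)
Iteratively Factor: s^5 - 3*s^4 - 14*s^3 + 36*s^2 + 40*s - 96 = (s - 2)*(s^4 - s^3 - 16*s^2 + 4*s + 48) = (s - 4)*(s - 2)*(s^3 + 3*s^2 - 4*s - 12) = (s - 4)*(s - 2)^2*(s^2 + 5*s + 6) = (s - 4)*(s - 2)^2*(s + 3)*(s + 2)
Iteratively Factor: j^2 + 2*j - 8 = (j - 2)*(j + 4)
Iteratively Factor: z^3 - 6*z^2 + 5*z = (z - 5)*(z^2 - z) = (z - 5)*(z - 1)*(z)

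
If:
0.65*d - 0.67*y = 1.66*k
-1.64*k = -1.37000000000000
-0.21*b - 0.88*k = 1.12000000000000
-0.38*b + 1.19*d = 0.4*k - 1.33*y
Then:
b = -8.83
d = -0.11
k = 0.84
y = -2.18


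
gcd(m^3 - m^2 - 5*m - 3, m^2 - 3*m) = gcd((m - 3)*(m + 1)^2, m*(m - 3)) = m - 3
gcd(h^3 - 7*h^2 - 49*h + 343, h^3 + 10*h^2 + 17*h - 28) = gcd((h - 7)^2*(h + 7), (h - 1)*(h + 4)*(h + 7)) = h + 7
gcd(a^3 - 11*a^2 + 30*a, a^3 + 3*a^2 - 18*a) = a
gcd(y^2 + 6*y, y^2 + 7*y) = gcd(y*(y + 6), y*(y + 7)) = y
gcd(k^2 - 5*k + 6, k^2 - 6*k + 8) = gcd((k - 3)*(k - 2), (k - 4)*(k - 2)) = k - 2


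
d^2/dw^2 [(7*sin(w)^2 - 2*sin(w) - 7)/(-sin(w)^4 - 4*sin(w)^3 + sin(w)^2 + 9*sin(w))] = (28*sin(w)^7 + 66*sin(w)^6 - 102*sin(w)^5 - 65*sin(w)^4 + 480*sin(w)^3 + 156*sin(w)^2 + 827*sin(w) - 615 - 2037/sin(w) + 378/sin(w)^2 + 1134/sin(w)^3)/(sin(w)^3 + 4*sin(w)^2 - sin(w) - 9)^3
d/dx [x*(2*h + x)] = 2*h + 2*x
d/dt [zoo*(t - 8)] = zoo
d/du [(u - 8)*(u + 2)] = 2*u - 6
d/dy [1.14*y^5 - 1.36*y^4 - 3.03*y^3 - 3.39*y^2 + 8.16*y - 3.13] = 5.7*y^4 - 5.44*y^3 - 9.09*y^2 - 6.78*y + 8.16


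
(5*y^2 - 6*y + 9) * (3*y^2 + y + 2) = 15*y^4 - 13*y^3 + 31*y^2 - 3*y + 18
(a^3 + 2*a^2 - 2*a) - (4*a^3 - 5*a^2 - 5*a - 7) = -3*a^3 + 7*a^2 + 3*a + 7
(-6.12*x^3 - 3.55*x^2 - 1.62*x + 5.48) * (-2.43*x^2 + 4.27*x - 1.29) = 14.8716*x^5 - 17.5059*x^4 - 3.3271*x^3 - 15.6543*x^2 + 25.4894*x - 7.0692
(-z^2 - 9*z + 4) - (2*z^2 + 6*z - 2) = -3*z^2 - 15*z + 6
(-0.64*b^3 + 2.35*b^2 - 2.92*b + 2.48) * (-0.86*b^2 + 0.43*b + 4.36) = 0.5504*b^5 - 2.2962*b^4 + 0.7313*b^3 + 6.8576*b^2 - 11.6648*b + 10.8128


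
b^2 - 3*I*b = b*(b - 3*I)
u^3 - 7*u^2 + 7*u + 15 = (u - 5)*(u - 3)*(u + 1)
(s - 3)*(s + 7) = s^2 + 4*s - 21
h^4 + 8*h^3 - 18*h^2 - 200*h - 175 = (h - 5)*(h + 1)*(h + 5)*(h + 7)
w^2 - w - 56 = (w - 8)*(w + 7)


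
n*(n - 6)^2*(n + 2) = n^4 - 10*n^3 + 12*n^2 + 72*n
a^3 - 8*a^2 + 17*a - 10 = (a - 5)*(a - 2)*(a - 1)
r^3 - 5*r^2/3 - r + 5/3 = (r - 5/3)*(r - 1)*(r + 1)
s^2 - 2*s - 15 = (s - 5)*(s + 3)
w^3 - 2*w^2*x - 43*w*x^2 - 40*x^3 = (w - 8*x)*(w + x)*(w + 5*x)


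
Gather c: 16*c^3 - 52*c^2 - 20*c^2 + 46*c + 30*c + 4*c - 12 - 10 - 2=16*c^3 - 72*c^2 + 80*c - 24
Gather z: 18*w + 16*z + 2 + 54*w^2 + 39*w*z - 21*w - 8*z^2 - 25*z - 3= 54*w^2 - 3*w - 8*z^2 + z*(39*w - 9) - 1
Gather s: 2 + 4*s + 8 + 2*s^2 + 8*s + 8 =2*s^2 + 12*s + 18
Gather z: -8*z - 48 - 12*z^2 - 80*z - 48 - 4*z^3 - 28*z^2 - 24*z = -4*z^3 - 40*z^2 - 112*z - 96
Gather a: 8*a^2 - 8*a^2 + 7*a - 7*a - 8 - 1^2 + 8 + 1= 0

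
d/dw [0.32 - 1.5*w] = -1.50000000000000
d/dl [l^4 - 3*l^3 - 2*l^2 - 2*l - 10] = 4*l^3 - 9*l^2 - 4*l - 2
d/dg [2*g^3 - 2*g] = 6*g^2 - 2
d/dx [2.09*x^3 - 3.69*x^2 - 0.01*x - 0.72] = 6.27*x^2 - 7.38*x - 0.01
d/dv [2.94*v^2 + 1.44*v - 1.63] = 5.88*v + 1.44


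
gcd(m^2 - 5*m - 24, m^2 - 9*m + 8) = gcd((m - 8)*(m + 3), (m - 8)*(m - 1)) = m - 8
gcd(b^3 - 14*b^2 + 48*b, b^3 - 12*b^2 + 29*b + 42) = b - 6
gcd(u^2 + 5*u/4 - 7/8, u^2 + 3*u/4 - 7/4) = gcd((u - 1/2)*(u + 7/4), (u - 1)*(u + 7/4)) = u + 7/4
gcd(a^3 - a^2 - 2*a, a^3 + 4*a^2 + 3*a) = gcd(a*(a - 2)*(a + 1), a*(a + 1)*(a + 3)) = a^2 + a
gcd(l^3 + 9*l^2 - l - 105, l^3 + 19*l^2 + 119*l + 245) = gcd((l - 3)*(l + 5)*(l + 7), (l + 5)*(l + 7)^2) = l^2 + 12*l + 35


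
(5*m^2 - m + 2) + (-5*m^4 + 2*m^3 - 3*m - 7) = -5*m^4 + 2*m^3 + 5*m^2 - 4*m - 5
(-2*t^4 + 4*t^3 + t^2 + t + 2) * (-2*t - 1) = 4*t^5 - 6*t^4 - 6*t^3 - 3*t^2 - 5*t - 2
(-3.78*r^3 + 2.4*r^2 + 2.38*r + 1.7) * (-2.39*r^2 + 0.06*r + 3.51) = 9.0342*r^5 - 5.9628*r^4 - 18.812*r^3 + 4.5038*r^2 + 8.4558*r + 5.967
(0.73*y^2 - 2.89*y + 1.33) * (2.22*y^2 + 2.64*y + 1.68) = 1.6206*y^4 - 4.4886*y^3 - 3.4506*y^2 - 1.344*y + 2.2344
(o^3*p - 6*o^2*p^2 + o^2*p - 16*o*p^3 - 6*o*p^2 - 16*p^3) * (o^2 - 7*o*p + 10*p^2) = o^5*p - 13*o^4*p^2 + o^4*p + 36*o^3*p^3 - 13*o^3*p^2 + 52*o^2*p^4 + 36*o^2*p^3 - 160*o*p^5 + 52*o*p^4 - 160*p^5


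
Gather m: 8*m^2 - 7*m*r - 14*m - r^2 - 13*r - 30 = 8*m^2 + m*(-7*r - 14) - r^2 - 13*r - 30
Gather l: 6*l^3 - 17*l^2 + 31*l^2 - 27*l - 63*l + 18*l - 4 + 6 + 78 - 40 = 6*l^3 + 14*l^2 - 72*l + 40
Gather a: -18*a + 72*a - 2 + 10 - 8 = 54*a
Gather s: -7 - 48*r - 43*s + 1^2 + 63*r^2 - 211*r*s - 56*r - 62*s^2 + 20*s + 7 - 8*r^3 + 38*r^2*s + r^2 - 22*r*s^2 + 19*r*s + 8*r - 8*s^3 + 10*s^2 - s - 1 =-8*r^3 + 64*r^2 - 96*r - 8*s^3 + s^2*(-22*r - 52) + s*(38*r^2 - 192*r - 24)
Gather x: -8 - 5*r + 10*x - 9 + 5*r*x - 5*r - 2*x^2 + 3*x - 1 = -10*r - 2*x^2 + x*(5*r + 13) - 18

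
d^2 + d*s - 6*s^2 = (d - 2*s)*(d + 3*s)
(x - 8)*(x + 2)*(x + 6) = x^3 - 52*x - 96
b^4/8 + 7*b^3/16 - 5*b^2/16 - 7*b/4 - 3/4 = (b/4 + 1/2)*(b/2 + 1/4)*(b - 2)*(b + 3)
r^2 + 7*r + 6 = (r + 1)*(r + 6)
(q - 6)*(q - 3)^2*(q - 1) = q^4 - 13*q^3 + 57*q^2 - 99*q + 54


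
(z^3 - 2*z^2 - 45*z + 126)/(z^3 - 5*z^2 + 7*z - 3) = (z^2 + z - 42)/(z^2 - 2*z + 1)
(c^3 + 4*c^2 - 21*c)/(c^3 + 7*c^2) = (c - 3)/c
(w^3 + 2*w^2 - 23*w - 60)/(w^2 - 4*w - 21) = (w^2 - w - 20)/(w - 7)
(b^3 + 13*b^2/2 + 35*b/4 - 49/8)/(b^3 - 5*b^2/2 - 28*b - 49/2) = (b^2 + 3*b - 7/4)/(b^2 - 6*b - 7)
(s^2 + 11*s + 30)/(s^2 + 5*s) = (s + 6)/s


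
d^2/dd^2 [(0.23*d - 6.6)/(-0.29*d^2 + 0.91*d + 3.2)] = ((0.23*d - 6.6)*(0.58*d - 0.91)*(1.16*d - 1.82) + (0.4002*d - 4.2466)*(-0.29*d^2 + 0.91*d + 3.2))/(-0.29*d^2 + 0.91*d + 3.2)^3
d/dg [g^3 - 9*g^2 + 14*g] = 3*g^2 - 18*g + 14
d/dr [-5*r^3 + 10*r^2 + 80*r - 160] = -15*r^2 + 20*r + 80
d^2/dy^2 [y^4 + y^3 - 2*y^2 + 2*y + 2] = 12*y^2 + 6*y - 4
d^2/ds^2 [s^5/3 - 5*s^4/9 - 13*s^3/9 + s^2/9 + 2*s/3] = 20*s^3/3 - 20*s^2/3 - 26*s/3 + 2/9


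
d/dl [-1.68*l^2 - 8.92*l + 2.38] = -3.36*l - 8.92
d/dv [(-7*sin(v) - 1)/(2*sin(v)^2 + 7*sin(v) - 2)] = (4*sin(v) - 14*cos(v)^2 + 35)*cos(v)/(7*sin(v) - 2*cos(v)^2)^2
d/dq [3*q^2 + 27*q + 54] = 6*q + 27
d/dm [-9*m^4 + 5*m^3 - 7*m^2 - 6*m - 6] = -36*m^3 + 15*m^2 - 14*m - 6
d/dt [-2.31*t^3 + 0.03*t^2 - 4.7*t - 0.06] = -6.93*t^2 + 0.06*t - 4.7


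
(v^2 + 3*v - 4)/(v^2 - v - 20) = (v - 1)/(v - 5)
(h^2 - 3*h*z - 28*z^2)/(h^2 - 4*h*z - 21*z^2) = (h + 4*z)/(h + 3*z)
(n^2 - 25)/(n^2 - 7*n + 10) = (n + 5)/(n - 2)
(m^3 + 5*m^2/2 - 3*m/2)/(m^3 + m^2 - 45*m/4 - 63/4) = 2*m*(2*m - 1)/(4*m^2 - 8*m - 21)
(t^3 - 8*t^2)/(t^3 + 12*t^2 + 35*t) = t*(t - 8)/(t^2 + 12*t + 35)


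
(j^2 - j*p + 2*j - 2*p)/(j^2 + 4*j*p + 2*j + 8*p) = (j - p)/(j + 4*p)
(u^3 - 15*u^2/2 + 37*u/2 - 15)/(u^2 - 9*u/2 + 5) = u - 3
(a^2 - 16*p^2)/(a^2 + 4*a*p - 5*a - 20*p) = (a - 4*p)/(a - 5)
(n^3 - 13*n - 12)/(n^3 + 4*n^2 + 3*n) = (n - 4)/n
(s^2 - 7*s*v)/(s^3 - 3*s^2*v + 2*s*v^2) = (s - 7*v)/(s^2 - 3*s*v + 2*v^2)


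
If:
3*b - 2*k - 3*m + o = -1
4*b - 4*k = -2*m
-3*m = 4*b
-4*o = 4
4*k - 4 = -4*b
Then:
No Solution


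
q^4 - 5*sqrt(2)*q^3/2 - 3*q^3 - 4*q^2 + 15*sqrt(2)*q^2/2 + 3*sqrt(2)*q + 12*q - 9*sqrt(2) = (q - 3)*(q - 3*sqrt(2))*(q - sqrt(2)/2)*(q + sqrt(2))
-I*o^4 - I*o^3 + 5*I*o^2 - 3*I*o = o*(o - 1)*(o + 3)*(-I*o + I)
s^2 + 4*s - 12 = (s - 2)*(s + 6)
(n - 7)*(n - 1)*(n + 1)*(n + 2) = n^4 - 5*n^3 - 15*n^2 + 5*n + 14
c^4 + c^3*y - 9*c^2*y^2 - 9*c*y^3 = c*(c - 3*y)*(c + y)*(c + 3*y)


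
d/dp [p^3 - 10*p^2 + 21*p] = 3*p^2 - 20*p + 21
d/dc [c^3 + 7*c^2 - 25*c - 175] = 3*c^2 + 14*c - 25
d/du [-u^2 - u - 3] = -2*u - 1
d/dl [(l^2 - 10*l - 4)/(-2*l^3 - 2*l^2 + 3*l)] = (2*l^4 - 40*l^3 - 41*l^2 - 16*l + 12)/(l^2*(4*l^4 + 8*l^3 - 8*l^2 - 12*l + 9))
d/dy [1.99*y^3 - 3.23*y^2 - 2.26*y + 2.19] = 5.97*y^2 - 6.46*y - 2.26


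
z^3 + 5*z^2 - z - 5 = (z - 1)*(z + 1)*(z + 5)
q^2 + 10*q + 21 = (q + 3)*(q + 7)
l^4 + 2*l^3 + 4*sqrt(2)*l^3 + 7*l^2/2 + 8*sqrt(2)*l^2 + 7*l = l*(l + 2)*(l + sqrt(2)/2)*(l + 7*sqrt(2)/2)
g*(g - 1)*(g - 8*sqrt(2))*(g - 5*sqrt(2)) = g^4 - 13*sqrt(2)*g^3 - g^3 + 13*sqrt(2)*g^2 + 80*g^2 - 80*g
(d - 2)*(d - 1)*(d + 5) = d^3 + 2*d^2 - 13*d + 10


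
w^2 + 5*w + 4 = (w + 1)*(w + 4)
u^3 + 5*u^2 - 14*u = u*(u - 2)*(u + 7)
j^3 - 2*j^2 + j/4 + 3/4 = (j - 3/2)*(j - 1)*(j + 1/2)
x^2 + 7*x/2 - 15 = (x - 5/2)*(x + 6)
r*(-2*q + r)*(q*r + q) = -2*q^2*r^2 - 2*q^2*r + q*r^3 + q*r^2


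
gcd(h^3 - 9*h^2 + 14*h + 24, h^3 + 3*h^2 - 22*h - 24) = h^2 - 3*h - 4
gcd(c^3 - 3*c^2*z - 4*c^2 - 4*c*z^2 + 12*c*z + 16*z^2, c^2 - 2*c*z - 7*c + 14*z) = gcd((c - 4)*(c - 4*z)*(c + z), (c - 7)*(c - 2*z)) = 1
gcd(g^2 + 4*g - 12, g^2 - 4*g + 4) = g - 2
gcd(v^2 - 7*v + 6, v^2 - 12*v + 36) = v - 6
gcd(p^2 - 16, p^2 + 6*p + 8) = p + 4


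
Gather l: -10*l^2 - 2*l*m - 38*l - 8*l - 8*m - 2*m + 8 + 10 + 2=-10*l^2 + l*(-2*m - 46) - 10*m + 20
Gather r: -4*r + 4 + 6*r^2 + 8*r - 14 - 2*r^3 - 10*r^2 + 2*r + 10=-2*r^3 - 4*r^2 + 6*r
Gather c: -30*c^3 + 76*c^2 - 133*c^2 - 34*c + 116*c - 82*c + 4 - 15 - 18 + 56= -30*c^3 - 57*c^2 + 27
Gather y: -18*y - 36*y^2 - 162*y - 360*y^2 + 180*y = -396*y^2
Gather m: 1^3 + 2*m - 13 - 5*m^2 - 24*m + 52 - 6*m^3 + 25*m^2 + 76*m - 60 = -6*m^3 + 20*m^2 + 54*m - 20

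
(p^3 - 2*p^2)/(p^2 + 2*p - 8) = p^2/(p + 4)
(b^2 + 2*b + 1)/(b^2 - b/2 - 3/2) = 2*(b + 1)/(2*b - 3)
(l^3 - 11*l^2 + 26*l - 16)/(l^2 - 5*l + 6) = (l^2 - 9*l + 8)/(l - 3)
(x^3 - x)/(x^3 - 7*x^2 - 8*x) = (x - 1)/(x - 8)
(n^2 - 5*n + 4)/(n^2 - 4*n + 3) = (n - 4)/(n - 3)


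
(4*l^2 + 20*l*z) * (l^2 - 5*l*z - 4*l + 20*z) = 4*l^4 - 16*l^3 - 100*l^2*z^2 + 400*l*z^2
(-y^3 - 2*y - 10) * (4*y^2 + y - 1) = -4*y^5 - y^4 - 7*y^3 - 42*y^2 - 8*y + 10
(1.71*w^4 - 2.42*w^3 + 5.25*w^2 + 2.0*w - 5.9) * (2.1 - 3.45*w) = -5.8995*w^5 + 11.94*w^4 - 23.1945*w^3 + 4.125*w^2 + 24.555*w - 12.39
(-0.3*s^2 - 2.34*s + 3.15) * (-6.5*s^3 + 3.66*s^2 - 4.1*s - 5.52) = 1.95*s^5 + 14.112*s^4 - 27.8094*s^3 + 22.779*s^2 + 0.00179999999999936*s - 17.388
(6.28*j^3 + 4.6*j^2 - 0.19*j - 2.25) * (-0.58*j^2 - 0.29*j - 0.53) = -3.6424*j^5 - 4.4892*j^4 - 4.5522*j^3 - 1.0779*j^2 + 0.7532*j + 1.1925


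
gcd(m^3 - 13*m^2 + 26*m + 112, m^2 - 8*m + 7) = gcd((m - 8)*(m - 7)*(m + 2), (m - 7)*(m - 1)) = m - 7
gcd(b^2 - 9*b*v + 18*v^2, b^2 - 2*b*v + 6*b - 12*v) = 1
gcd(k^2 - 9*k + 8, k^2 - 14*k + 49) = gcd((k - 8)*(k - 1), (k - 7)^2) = 1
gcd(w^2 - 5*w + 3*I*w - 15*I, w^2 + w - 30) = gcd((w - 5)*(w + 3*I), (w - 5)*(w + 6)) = w - 5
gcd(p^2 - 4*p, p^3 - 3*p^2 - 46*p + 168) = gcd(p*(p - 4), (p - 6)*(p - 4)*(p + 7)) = p - 4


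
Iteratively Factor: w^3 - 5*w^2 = (w)*(w^2 - 5*w) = w*(w - 5)*(w)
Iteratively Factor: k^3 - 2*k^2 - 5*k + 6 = (k + 2)*(k^2 - 4*k + 3) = (k - 1)*(k + 2)*(k - 3)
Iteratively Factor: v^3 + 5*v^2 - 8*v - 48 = (v + 4)*(v^2 + v - 12) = (v + 4)^2*(v - 3)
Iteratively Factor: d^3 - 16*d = (d - 4)*(d^2 + 4*d) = (d - 4)*(d + 4)*(d)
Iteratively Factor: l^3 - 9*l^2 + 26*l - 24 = (l - 2)*(l^2 - 7*l + 12) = (l - 3)*(l - 2)*(l - 4)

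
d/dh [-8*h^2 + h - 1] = 1 - 16*h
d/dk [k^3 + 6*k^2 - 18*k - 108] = 3*k^2 + 12*k - 18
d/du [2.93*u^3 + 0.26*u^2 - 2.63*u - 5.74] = 8.79*u^2 + 0.52*u - 2.63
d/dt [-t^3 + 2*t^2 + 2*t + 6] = -3*t^2 + 4*t + 2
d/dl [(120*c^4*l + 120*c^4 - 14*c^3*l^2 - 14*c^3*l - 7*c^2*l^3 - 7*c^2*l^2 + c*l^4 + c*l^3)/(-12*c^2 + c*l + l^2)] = c*(-90*c^3 + 66*c^2*l + 3*c^2 - 20*c*l^2 - 6*c*l + 2*l^3 + l^2)/(9*c^2 - 6*c*l + l^2)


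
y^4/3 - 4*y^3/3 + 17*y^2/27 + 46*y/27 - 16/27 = (y/3 + 1/3)*(y - 8/3)*(y - 2)*(y - 1/3)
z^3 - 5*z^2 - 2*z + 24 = (z - 4)*(z - 3)*(z + 2)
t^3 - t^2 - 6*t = t*(t - 3)*(t + 2)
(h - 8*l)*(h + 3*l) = h^2 - 5*h*l - 24*l^2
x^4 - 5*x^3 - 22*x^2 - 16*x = x*(x - 8)*(x + 1)*(x + 2)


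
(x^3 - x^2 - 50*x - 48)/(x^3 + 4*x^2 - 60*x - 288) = (x + 1)/(x + 6)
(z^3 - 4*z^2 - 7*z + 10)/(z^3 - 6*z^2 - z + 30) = (z - 1)/(z - 3)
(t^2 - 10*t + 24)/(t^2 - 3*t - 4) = (t - 6)/(t + 1)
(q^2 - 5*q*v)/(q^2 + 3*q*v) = (q - 5*v)/(q + 3*v)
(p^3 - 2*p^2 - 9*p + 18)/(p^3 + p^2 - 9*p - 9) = (p - 2)/(p + 1)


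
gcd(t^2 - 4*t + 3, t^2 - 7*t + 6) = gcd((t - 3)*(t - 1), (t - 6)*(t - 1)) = t - 1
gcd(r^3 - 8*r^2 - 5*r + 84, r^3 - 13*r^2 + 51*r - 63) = r - 7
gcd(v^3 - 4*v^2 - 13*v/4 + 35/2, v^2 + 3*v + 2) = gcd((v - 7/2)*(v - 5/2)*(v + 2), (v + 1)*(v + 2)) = v + 2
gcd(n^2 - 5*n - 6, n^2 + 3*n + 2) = n + 1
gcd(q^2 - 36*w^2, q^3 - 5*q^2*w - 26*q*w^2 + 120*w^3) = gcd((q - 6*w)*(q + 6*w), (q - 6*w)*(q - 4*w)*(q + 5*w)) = q - 6*w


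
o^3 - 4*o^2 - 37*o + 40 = (o - 8)*(o - 1)*(o + 5)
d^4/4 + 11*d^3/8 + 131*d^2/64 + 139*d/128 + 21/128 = (d/4 + 1/4)*(d + 1/4)*(d + 3/4)*(d + 7/2)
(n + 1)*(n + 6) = n^2 + 7*n + 6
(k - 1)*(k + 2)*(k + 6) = k^3 + 7*k^2 + 4*k - 12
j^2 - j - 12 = (j - 4)*(j + 3)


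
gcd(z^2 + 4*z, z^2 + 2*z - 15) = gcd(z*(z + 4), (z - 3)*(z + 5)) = 1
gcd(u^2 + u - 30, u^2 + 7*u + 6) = u + 6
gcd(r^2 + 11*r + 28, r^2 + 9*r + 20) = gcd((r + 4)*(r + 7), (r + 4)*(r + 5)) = r + 4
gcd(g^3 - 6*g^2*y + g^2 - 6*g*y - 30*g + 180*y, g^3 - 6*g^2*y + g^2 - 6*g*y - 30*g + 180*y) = -g^3 + 6*g^2*y - g^2 + 6*g*y + 30*g - 180*y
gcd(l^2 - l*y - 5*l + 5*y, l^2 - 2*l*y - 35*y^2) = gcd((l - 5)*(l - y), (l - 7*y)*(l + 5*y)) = 1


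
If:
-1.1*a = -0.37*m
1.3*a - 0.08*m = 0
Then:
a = 0.00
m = 0.00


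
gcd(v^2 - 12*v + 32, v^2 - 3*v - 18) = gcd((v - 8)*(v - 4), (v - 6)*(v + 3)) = 1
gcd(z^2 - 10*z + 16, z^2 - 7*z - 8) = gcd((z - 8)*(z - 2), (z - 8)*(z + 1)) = z - 8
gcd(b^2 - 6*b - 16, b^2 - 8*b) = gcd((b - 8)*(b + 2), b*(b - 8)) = b - 8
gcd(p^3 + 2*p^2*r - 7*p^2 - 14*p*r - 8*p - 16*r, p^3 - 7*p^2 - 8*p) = p^2 - 7*p - 8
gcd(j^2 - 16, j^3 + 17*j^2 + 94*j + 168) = j + 4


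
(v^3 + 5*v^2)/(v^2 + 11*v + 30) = v^2/(v + 6)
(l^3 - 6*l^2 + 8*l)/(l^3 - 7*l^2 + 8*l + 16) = l*(l - 2)/(l^2 - 3*l - 4)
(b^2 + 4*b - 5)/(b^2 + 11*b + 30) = (b - 1)/(b + 6)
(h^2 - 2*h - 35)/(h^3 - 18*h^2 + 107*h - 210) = (h + 5)/(h^2 - 11*h + 30)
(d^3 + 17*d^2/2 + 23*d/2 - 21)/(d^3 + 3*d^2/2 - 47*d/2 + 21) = (2*d + 7)/(2*d - 7)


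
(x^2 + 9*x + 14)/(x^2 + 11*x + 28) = (x + 2)/(x + 4)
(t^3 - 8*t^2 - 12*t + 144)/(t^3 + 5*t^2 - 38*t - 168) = (t - 6)/(t + 7)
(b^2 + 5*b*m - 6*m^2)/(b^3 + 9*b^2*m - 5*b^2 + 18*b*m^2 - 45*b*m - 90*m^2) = (b - m)/(b^2 + 3*b*m - 5*b - 15*m)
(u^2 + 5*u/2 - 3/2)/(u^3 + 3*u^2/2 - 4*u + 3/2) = 1/(u - 1)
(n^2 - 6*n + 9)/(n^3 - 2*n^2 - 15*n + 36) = 1/(n + 4)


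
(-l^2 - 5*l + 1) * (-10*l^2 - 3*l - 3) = 10*l^4 + 53*l^3 + 8*l^2 + 12*l - 3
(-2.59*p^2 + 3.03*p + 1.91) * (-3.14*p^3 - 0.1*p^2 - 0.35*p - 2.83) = 8.1326*p^5 - 9.2552*p^4 - 5.3939*p^3 + 6.0782*p^2 - 9.2434*p - 5.4053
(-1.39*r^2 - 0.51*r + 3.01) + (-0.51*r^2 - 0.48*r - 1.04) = -1.9*r^2 - 0.99*r + 1.97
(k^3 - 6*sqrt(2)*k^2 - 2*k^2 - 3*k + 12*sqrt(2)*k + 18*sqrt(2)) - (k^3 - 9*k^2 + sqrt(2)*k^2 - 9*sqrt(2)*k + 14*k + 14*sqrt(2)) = -7*sqrt(2)*k^2 + 7*k^2 - 17*k + 21*sqrt(2)*k + 4*sqrt(2)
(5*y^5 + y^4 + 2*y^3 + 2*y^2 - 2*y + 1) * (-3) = -15*y^5 - 3*y^4 - 6*y^3 - 6*y^2 + 6*y - 3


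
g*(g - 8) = g^2 - 8*g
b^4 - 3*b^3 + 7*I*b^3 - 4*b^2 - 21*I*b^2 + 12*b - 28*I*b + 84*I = (b - 3)*(b - 2)*(b + 2)*(b + 7*I)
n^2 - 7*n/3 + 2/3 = (n - 2)*(n - 1/3)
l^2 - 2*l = l*(l - 2)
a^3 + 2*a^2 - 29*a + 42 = (a - 3)*(a - 2)*(a + 7)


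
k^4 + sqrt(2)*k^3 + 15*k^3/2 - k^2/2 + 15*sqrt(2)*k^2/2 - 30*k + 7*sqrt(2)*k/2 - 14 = (k + 1/2)*(k + 7)*(k - sqrt(2))*(k + 2*sqrt(2))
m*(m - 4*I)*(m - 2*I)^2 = m^4 - 8*I*m^3 - 20*m^2 + 16*I*m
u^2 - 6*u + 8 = (u - 4)*(u - 2)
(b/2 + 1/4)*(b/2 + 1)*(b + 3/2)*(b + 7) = b^4/4 + 11*b^3/4 + 131*b^2/16 + 139*b/16 + 21/8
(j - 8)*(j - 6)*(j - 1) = j^3 - 15*j^2 + 62*j - 48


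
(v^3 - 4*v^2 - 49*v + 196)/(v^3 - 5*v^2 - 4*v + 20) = (v^3 - 4*v^2 - 49*v + 196)/(v^3 - 5*v^2 - 4*v + 20)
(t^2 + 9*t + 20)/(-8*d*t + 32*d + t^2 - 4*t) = (t^2 + 9*t + 20)/(-8*d*t + 32*d + t^2 - 4*t)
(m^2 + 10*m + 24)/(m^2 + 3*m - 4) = (m + 6)/(m - 1)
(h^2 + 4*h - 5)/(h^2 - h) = (h + 5)/h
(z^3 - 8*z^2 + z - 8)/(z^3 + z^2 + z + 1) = (z - 8)/(z + 1)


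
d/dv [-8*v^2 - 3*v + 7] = -16*v - 3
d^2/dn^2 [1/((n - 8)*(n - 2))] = 2*((n - 8)^2 + (n - 8)*(n - 2) + (n - 2)^2)/((n - 8)^3*(n - 2)^3)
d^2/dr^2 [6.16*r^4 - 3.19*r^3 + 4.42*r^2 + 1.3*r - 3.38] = 73.92*r^2 - 19.14*r + 8.84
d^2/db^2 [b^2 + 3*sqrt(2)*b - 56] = 2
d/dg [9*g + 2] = 9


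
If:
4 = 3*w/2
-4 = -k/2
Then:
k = 8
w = 8/3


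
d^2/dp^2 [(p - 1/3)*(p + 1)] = 2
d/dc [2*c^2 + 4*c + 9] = 4*c + 4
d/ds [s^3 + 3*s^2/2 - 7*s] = 3*s^2 + 3*s - 7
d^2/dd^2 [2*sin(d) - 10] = -2*sin(d)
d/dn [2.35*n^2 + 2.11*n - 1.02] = 4.7*n + 2.11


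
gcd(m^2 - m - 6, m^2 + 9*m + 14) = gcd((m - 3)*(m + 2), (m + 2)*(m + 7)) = m + 2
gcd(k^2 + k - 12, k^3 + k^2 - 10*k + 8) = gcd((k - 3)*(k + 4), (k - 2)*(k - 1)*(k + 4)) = k + 4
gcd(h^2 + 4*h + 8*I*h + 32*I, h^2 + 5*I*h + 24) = h + 8*I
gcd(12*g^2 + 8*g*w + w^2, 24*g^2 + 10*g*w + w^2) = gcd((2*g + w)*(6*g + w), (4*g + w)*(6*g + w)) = 6*g + w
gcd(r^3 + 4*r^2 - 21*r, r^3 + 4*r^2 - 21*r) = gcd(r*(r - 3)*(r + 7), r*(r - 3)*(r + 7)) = r^3 + 4*r^2 - 21*r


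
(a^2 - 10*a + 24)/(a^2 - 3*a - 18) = (a - 4)/(a + 3)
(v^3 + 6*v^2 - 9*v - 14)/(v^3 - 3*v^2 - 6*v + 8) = (v^3 + 6*v^2 - 9*v - 14)/(v^3 - 3*v^2 - 6*v + 8)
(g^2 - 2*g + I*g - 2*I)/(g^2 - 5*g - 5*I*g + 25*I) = (g^2 + g*(-2 + I) - 2*I)/(g^2 - 5*g*(1 + I) + 25*I)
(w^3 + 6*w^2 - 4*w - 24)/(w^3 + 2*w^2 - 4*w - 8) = (w + 6)/(w + 2)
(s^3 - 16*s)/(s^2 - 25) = s*(s^2 - 16)/(s^2 - 25)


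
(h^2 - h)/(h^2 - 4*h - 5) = h*(1 - h)/(-h^2 + 4*h + 5)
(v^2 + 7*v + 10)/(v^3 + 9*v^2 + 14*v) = (v + 5)/(v*(v + 7))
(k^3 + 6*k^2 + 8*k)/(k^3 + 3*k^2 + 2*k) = (k + 4)/(k + 1)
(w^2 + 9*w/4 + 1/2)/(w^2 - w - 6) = (w + 1/4)/(w - 3)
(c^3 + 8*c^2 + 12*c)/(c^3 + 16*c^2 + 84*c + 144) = c*(c + 2)/(c^2 + 10*c + 24)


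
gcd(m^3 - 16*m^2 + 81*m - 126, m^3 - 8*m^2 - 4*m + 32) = 1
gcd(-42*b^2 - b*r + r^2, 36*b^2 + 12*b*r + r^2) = 6*b + r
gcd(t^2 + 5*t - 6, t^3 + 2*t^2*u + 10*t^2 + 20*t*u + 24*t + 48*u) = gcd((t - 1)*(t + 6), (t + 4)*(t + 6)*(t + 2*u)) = t + 6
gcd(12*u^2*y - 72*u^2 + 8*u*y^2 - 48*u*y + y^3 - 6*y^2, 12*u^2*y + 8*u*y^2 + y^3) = 12*u^2 + 8*u*y + y^2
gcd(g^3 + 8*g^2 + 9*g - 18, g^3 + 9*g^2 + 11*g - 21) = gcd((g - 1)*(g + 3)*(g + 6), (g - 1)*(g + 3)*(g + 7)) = g^2 + 2*g - 3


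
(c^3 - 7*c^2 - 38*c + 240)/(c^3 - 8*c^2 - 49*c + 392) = (c^2 + c - 30)/(c^2 - 49)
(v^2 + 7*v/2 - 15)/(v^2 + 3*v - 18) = (v - 5/2)/(v - 3)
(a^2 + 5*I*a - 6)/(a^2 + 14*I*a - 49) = (a^2 + 5*I*a - 6)/(a^2 + 14*I*a - 49)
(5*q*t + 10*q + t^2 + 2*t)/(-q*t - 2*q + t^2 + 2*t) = (-5*q - t)/(q - t)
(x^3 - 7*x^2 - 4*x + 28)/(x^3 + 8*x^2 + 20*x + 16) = (x^2 - 9*x + 14)/(x^2 + 6*x + 8)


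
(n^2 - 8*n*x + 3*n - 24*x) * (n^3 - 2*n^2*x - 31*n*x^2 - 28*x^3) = n^5 - 10*n^4*x + 3*n^4 - 15*n^3*x^2 - 30*n^3*x + 220*n^2*x^3 - 45*n^2*x^2 + 224*n*x^4 + 660*n*x^3 + 672*x^4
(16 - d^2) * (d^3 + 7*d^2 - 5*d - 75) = -d^5 - 7*d^4 + 21*d^3 + 187*d^2 - 80*d - 1200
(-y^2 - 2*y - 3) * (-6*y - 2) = 6*y^3 + 14*y^2 + 22*y + 6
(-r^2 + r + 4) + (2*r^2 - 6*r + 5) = r^2 - 5*r + 9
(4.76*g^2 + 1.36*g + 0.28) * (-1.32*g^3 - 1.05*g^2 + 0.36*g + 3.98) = -6.2832*g^5 - 6.7932*g^4 - 0.0840000000000003*g^3 + 19.1404*g^2 + 5.5136*g + 1.1144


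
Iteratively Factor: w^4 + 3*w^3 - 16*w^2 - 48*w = (w + 3)*(w^3 - 16*w) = (w - 4)*(w + 3)*(w^2 + 4*w) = w*(w - 4)*(w + 3)*(w + 4)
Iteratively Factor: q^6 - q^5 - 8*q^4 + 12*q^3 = (q + 3)*(q^5 - 4*q^4 + 4*q^3) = (q - 2)*(q + 3)*(q^4 - 2*q^3) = q*(q - 2)*(q + 3)*(q^3 - 2*q^2) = q^2*(q - 2)*(q + 3)*(q^2 - 2*q) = q^3*(q - 2)*(q + 3)*(q - 2)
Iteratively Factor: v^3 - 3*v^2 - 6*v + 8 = (v - 4)*(v^2 + v - 2) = (v - 4)*(v + 2)*(v - 1)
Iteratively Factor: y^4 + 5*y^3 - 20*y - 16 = (y + 2)*(y^3 + 3*y^2 - 6*y - 8) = (y - 2)*(y + 2)*(y^2 + 5*y + 4) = (y - 2)*(y + 1)*(y + 2)*(y + 4)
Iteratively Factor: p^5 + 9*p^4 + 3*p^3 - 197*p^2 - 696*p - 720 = (p + 3)*(p^4 + 6*p^3 - 15*p^2 - 152*p - 240) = (p + 3)*(p + 4)*(p^3 + 2*p^2 - 23*p - 60) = (p + 3)^2*(p + 4)*(p^2 - p - 20) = (p + 3)^2*(p + 4)^2*(p - 5)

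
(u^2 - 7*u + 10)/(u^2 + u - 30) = (u - 2)/(u + 6)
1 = 1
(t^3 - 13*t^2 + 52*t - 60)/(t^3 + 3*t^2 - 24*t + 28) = (t^2 - 11*t + 30)/(t^2 + 5*t - 14)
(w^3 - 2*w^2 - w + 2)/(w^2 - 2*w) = w - 1/w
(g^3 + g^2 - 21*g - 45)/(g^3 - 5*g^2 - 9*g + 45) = (g + 3)/(g - 3)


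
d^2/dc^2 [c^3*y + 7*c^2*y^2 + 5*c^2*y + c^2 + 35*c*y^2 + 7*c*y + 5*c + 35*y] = 6*c*y + 14*y^2 + 10*y + 2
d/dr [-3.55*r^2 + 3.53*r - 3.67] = 3.53 - 7.1*r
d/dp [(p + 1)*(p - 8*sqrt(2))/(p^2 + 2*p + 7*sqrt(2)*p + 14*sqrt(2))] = (p^2 + 15*sqrt(2)*p^2 + 44*sqrt(2)*p - 112 + 30*sqrt(2))/(p^4 + 4*p^3 + 14*sqrt(2)*p^3 + 56*sqrt(2)*p^2 + 102*p^2 + 56*sqrt(2)*p + 392*p + 392)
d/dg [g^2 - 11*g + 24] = 2*g - 11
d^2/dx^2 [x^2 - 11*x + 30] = 2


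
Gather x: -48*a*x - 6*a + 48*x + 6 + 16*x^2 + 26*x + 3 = -6*a + 16*x^2 + x*(74 - 48*a) + 9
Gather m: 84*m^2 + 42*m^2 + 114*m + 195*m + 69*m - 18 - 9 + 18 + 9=126*m^2 + 378*m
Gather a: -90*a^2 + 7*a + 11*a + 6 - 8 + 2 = -90*a^2 + 18*a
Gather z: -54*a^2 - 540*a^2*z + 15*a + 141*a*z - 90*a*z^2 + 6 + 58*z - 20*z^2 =-54*a^2 + 15*a + z^2*(-90*a - 20) + z*(-540*a^2 + 141*a + 58) + 6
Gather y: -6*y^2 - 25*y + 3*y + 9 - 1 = -6*y^2 - 22*y + 8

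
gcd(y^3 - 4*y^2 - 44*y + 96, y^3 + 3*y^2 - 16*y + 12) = y^2 + 4*y - 12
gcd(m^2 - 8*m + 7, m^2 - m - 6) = 1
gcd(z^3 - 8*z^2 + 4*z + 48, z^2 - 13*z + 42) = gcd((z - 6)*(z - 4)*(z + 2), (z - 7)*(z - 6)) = z - 6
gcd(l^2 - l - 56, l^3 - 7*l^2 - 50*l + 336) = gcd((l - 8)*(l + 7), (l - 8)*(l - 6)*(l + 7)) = l^2 - l - 56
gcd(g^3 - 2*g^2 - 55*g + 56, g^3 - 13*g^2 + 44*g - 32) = g^2 - 9*g + 8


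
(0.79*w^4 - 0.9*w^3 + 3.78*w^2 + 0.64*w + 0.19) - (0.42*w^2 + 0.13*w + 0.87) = 0.79*w^4 - 0.9*w^3 + 3.36*w^2 + 0.51*w - 0.68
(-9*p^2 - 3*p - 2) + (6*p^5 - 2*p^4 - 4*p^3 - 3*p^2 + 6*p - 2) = 6*p^5 - 2*p^4 - 4*p^3 - 12*p^2 + 3*p - 4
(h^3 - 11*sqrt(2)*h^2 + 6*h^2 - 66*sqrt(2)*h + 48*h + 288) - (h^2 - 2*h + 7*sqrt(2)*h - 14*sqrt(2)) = h^3 - 11*sqrt(2)*h^2 + 5*h^2 - 73*sqrt(2)*h + 50*h + 14*sqrt(2) + 288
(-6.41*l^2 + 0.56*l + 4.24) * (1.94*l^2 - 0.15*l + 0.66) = -12.4354*l^4 + 2.0479*l^3 + 3.911*l^2 - 0.2664*l + 2.7984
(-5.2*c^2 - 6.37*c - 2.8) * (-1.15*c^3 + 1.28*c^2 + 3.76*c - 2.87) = 5.98*c^5 + 0.669499999999999*c^4 - 24.4856*c^3 - 12.6112*c^2 + 7.7539*c + 8.036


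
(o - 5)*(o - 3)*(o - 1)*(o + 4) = o^4 - 5*o^3 - 13*o^2 + 77*o - 60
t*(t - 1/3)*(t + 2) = t^3 + 5*t^2/3 - 2*t/3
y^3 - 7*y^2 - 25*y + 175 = (y - 7)*(y - 5)*(y + 5)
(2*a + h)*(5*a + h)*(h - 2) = 10*a^2*h - 20*a^2 + 7*a*h^2 - 14*a*h + h^3 - 2*h^2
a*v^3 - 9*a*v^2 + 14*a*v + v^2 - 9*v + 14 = (v - 7)*(v - 2)*(a*v + 1)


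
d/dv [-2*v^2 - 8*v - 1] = -4*v - 8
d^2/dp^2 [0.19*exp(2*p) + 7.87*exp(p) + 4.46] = (0.76*exp(p) + 7.87)*exp(p)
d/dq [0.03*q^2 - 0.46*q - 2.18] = 0.06*q - 0.46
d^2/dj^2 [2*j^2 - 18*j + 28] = 4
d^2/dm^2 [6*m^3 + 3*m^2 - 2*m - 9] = 36*m + 6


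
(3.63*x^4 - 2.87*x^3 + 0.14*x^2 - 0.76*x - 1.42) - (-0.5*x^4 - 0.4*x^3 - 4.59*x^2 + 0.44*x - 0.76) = 4.13*x^4 - 2.47*x^3 + 4.73*x^2 - 1.2*x - 0.66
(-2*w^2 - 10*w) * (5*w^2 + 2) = -10*w^4 - 50*w^3 - 4*w^2 - 20*w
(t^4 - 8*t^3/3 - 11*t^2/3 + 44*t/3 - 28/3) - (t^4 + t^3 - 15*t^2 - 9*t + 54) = -11*t^3/3 + 34*t^2/3 + 71*t/3 - 190/3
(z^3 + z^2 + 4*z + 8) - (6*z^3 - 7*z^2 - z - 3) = -5*z^3 + 8*z^2 + 5*z + 11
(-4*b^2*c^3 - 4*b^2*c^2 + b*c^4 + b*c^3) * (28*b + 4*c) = -112*b^3*c^3 - 112*b^3*c^2 + 12*b^2*c^4 + 12*b^2*c^3 + 4*b*c^5 + 4*b*c^4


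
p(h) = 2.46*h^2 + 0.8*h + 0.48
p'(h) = 4.92*h + 0.8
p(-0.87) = 1.65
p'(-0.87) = -3.48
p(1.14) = 4.59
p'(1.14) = 6.41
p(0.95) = 3.46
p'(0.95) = 5.47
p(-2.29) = 11.55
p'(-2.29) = -10.47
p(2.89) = 23.34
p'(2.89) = 15.02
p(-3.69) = 31.02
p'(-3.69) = -17.35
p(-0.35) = 0.50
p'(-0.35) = -0.92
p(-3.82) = 33.32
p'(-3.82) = -17.99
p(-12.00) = 345.12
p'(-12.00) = -58.24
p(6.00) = 93.84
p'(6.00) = 30.32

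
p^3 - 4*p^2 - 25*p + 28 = (p - 7)*(p - 1)*(p + 4)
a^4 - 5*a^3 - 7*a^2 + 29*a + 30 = (a - 5)*(a - 3)*(a + 1)*(a + 2)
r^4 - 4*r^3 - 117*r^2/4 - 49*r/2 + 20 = (r - 8)*(r - 1/2)*(r + 2)*(r + 5/2)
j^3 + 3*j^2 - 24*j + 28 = (j - 2)^2*(j + 7)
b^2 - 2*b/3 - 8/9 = (b - 4/3)*(b + 2/3)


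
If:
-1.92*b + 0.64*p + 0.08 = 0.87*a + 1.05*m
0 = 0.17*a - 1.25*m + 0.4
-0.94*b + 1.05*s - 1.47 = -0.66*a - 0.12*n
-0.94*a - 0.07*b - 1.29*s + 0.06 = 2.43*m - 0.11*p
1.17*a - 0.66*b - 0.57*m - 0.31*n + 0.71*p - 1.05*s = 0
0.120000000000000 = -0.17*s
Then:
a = -33.25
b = -141.12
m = -4.20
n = -904.15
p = -475.58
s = -0.71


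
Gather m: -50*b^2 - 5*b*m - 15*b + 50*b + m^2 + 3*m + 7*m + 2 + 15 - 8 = -50*b^2 + 35*b + m^2 + m*(10 - 5*b) + 9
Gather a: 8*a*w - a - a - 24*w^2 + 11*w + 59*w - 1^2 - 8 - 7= a*(8*w - 2) - 24*w^2 + 70*w - 16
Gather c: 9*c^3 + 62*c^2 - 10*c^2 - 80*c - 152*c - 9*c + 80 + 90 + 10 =9*c^3 + 52*c^2 - 241*c + 180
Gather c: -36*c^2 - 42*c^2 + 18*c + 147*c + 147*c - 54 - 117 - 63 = -78*c^2 + 312*c - 234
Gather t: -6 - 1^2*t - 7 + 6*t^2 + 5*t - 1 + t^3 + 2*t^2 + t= t^3 + 8*t^2 + 5*t - 14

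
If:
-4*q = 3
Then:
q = -3/4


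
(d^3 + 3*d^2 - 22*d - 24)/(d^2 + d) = d + 2 - 24/d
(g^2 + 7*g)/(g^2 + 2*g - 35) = g/(g - 5)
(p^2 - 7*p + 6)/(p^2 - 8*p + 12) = (p - 1)/(p - 2)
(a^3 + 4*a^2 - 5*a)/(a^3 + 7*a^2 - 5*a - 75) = a*(a - 1)/(a^2 + 2*a - 15)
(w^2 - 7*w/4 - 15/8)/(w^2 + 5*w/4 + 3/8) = (2*w - 5)/(2*w + 1)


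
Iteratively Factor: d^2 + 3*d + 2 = (d + 1)*(d + 2)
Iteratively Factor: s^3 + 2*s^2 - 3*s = (s)*(s^2 + 2*s - 3) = s*(s + 3)*(s - 1)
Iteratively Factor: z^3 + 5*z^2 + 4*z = (z)*(z^2 + 5*z + 4) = z*(z + 1)*(z + 4)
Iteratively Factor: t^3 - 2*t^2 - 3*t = (t - 3)*(t^2 + t) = (t - 3)*(t + 1)*(t)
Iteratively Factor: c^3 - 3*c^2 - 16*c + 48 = (c - 3)*(c^2 - 16) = (c - 3)*(c + 4)*(c - 4)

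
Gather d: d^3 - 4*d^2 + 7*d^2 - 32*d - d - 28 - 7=d^3 + 3*d^2 - 33*d - 35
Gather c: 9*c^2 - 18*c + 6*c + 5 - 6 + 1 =9*c^2 - 12*c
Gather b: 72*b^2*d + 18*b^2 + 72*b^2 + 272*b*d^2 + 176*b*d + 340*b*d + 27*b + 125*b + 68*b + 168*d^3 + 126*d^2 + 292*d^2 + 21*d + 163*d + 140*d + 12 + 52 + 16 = b^2*(72*d + 90) + b*(272*d^2 + 516*d + 220) + 168*d^3 + 418*d^2 + 324*d + 80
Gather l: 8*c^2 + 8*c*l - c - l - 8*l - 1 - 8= 8*c^2 - c + l*(8*c - 9) - 9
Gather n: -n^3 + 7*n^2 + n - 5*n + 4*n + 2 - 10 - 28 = -n^3 + 7*n^2 - 36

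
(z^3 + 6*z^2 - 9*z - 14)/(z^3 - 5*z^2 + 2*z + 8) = (z + 7)/(z - 4)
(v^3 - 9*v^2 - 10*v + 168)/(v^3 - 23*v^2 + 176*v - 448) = (v^2 - 2*v - 24)/(v^2 - 16*v + 64)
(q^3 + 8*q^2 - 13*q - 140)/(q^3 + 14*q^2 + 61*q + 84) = (q^2 + q - 20)/(q^2 + 7*q + 12)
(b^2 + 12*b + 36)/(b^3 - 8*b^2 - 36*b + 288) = (b + 6)/(b^2 - 14*b + 48)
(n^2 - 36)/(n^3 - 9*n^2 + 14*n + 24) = (n + 6)/(n^2 - 3*n - 4)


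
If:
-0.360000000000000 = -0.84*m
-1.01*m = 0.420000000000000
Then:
No Solution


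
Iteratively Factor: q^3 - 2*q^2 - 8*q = (q)*(q^2 - 2*q - 8) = q*(q - 4)*(q + 2)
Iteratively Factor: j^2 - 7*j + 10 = (j - 2)*(j - 5)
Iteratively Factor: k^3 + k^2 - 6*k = (k - 2)*(k^2 + 3*k) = (k - 2)*(k + 3)*(k)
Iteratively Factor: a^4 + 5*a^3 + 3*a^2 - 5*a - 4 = (a + 4)*(a^3 + a^2 - a - 1) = (a + 1)*(a + 4)*(a^2 - 1) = (a + 1)^2*(a + 4)*(a - 1)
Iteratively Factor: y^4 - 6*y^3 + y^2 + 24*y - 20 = (y - 1)*(y^3 - 5*y^2 - 4*y + 20) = (y - 1)*(y + 2)*(y^2 - 7*y + 10) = (y - 2)*(y - 1)*(y + 2)*(y - 5)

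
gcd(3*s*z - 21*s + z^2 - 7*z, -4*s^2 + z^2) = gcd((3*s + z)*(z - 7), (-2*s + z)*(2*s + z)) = 1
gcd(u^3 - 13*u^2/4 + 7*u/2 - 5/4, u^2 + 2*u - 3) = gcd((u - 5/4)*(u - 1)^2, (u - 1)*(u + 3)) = u - 1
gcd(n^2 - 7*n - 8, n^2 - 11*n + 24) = n - 8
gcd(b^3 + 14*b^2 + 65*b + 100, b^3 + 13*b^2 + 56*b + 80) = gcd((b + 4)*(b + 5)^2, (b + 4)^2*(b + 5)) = b^2 + 9*b + 20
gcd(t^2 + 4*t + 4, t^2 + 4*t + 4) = t^2 + 4*t + 4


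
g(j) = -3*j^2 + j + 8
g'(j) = 1 - 6*j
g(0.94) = 6.29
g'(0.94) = -4.64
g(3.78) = -31.09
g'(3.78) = -21.68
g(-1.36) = 1.09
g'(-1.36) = 9.16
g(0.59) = 7.55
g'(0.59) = -2.54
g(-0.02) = 7.98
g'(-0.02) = 1.12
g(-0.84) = 5.04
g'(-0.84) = 6.04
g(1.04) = 5.80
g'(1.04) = -5.24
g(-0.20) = 7.68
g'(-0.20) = 2.20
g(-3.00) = -22.00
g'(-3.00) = 19.00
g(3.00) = -16.00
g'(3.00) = -17.00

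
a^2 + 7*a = a*(a + 7)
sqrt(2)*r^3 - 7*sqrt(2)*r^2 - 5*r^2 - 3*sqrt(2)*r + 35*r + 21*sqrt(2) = (r - 7)*(r - 3*sqrt(2))*(sqrt(2)*r + 1)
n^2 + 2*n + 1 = (n + 1)^2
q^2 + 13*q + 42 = (q + 6)*(q + 7)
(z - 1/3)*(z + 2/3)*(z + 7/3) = z^3 + 8*z^2/3 + 5*z/9 - 14/27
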